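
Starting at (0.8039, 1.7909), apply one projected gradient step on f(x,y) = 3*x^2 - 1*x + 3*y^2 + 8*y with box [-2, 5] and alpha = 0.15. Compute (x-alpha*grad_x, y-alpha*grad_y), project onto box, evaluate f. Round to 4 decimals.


Step 1: Compute gradient at (0.8039, 1.7909).
grad_x = 2*3*0.8039 - 1 = 3.8234
grad_y = 2*3*1.7909 + 8 = 18.7454
Step 2: Gradient step.
x_raw = 0.8039 - 0.15*3.8234 = 0.2304
y_raw = 1.7909 - 0.15*18.7454 = -1.0209
Step 3: Project onto [-2, 5].
x_proj = clip(0.2304) = 0.2304
y_proj = clip(-1.0209) = -1.0209
Step 4: Evaluate f.
f(0.2304, -1.0209) = -5.1117


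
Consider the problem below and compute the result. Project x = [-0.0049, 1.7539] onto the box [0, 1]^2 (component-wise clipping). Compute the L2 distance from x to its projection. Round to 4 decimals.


Project each component onto [0, 1].
clip(-0.0049) = 0.0, clip(1.7539) = 1.0
Projection = [0.0, 1.0]
Squared diffs: [0.0, 0.5684]
Distance = sqrt(0.5684) = 0.7539


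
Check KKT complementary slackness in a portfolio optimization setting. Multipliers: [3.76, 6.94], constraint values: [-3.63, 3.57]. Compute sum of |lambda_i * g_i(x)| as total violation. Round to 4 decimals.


KKT complementary slackness check:
lambda_1 * g_1 = 3.76 * -3.63 = -13.6488
lambda_2 * g_2 = 6.94 * 3.57 = 24.7758
Total violation = 13.6488 + 24.7758 = 38.4246


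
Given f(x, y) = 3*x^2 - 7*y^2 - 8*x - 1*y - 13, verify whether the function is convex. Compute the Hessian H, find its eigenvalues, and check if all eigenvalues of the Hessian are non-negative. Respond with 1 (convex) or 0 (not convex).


The Hessian of f(x,y) = 3*x^2 - 7*y^2 - 8*x - 1*y - 13 is:
H = [[6, 0], [0, -14]]
Trace = 6 - 14 = -8
Determinant = 6*-14 - (0)^2 = -84
Discriminant = (-8)^2 - 4*-84 = 400.0
Eigenvalues: lambda_1 = -14.0, lambda_2 = 6.0
The function is not convex.

0


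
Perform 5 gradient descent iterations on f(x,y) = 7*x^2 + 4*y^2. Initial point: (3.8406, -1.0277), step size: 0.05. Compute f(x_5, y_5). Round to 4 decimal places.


Gradient descent on f(x,y) = 7*x^2 + 4*y^2.
Starting point: (3.8406, -1.0277), alpha = 0.05
Step 1: grad_x = 2*7*3.8406 = 53.7684, grad_y = 2*4*-1.0277 = -8.2216
  x_1 = 3.8406 - 0.05*53.7684 = 1.1522
  y_1 = -1.0277 - 0.05*-8.2216 = -0.6166
Step 2: grad_x = 2*7*1.1522 = 16.1305, grad_y = 2*4*-0.6166 = -4.933
  x_2 = 1.1522 - 0.05*16.1305 = 0.3457
  y_2 = -0.6166 - 0.05*-4.933 = -0.37
Step 3: grad_x = 2*7*0.3457 = 4.8392, grad_y = 2*4*-0.37 = -2.9598
  x_3 = 0.3457 - 0.05*4.8392 = 0.1037
  y_3 = -0.37 - 0.05*-2.9598 = -0.222
Step 4: grad_x = 2*7*0.1037 = 1.4517, grad_y = 2*4*-0.222 = -1.7759
  x_4 = 0.1037 - 0.05*1.4517 = 0.0311
  y_4 = -0.222 - 0.05*-1.7759 = -0.1332
Step 5: grad_x = 2*7*0.0311 = 0.4355, grad_y = 2*4*-0.1332 = -1.0655
  x_5 = 0.0311 - 0.05*0.4355 = 0.0093
  y_5 = -0.1332 - 0.05*-1.0655 = -0.0799
f(0.0093, -0.0799) = 7*0.0093^2 + 4*(-0.0799)^2 = 0.0262


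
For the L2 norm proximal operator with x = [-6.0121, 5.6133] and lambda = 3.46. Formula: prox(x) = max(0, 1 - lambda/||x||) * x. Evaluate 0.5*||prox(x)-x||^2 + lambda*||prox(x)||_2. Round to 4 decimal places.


Step 1: Compute ||x||.
||x|| = 8.2252
Step 2: Compute scaling factor.
scale = max(0, 1 - 3.46/8.2252) = 0.5793
Step 3: prox(x) = [-3.4831, 3.252]
||prox(x)|| = 4.7652
Step 4: Proximal objective.
0.5*||prox-x||^2 = 5.9858
lambda*||prox|| = 16.4876
Total = 22.4735


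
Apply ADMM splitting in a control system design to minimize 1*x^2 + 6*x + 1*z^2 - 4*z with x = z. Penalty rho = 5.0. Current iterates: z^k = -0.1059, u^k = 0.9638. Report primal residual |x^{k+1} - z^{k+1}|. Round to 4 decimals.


ADMM iteration with rho = 5.0, z^k = -0.1059, u^k = 0.9638
Step 1: x-update.
Minimize 1*x^2 + 6*x + (5.0/2)*(x + 0.1059 + 0.9638)^2
FOC: (2*1 + 5.0)*x = -6 + 5.0*(-0.1059 - 0.9638)
x^{k+1} = -1.6212
Step 2: z-update.
Minimize 1*z^2 - 4*z + (5.0/2)*(-1.6212 - z + 0.9638)^2
FOC: (2*1 + 5.0)*z = 4 + 5.0*(-1.6212 + 0.9638)
z^{k+1} = 0.1018
Step 3: u-update.
u^{k+1} = 0.9638 - 1.6212 - 0.1018 = -0.7593
Step 4: Primal residual = |-1.6212 - 0.1018| = 1.7231


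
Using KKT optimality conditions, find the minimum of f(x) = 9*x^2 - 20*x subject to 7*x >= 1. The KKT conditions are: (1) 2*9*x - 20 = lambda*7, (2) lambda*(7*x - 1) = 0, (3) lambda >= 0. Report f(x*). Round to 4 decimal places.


Step 1: Try lambda = 0 (constraint inactive).
Stationarity: 2*9*x - 20 = 0
x* = 20/(2*9) = 10/9 = 1.1111 (rounded; the exact value 10/9 is used below)
Check constraint: 7*1.1111 = 7.7777 >= 1 -- satisfied.
Step 2: Compute optimal value.
f(x*) = 9*(10/9)^2 - 20*(10/9) = -11.1111


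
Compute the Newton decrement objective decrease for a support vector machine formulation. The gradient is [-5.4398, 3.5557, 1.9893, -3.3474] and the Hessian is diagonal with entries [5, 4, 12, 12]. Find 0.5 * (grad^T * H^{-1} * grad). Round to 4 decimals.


Step 1: H is diagonal, so H^(-1) * g = [-1.088, 0.8889, 0.1658, -0.279].
Step 2: g^T H^(-1) g = sum_i g_i^2 / H_ii
  = (-5.4398)^2/5 + (3.5557)^2/4 + (1.9893)^2/12 + (-3.3474)^2/12
  = 5.9183 + 3.1608 + 0.3298 + 0.9338 = 10.3426
Step 3: Objective decrease = 0.5 * g^T H^(-1) g = 5.1713


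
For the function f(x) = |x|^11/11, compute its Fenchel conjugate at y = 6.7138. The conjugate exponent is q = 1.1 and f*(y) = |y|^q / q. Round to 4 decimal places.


The conjugate exponent q satisfies 1/p + 1/q = 1.
p = 11, so q = 11/(11 - 1) = 1.1
|y|^q = 6.7138^1.1 = 8.122
f*(6.7138) = 8.122 / 1.1 = 7.3837


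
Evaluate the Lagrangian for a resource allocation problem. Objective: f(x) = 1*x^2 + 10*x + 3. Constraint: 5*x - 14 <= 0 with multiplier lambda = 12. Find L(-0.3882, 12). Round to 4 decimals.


Step 1: Evaluate f(x).
f(-0.3882) = 1*(-0.3882)^2 + 10*(-0.3882) + 3 = -0.7313
Step 2: Evaluate g(x).
g(-0.3882) = 5*-0.3882 - 14 = -15.941
Step 3: Compute Lagrangian.
L = -0.7313 + 12*-15.941 = -192.0233


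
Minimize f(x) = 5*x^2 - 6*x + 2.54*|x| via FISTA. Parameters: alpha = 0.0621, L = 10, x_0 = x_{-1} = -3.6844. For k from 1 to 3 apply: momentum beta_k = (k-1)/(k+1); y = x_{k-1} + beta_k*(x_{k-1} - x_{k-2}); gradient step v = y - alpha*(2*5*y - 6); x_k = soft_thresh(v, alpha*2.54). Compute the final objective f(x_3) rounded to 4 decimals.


FISTA on f(x) = 5*x^2 - 6*x + 2.54*|x|
L = 10, alpha = 0.0621
Iteration 1: beta = 0.0, y = -3.6844 + 0.0*(-3.6844 + 3.6844) = -3.6844
  grad(y) = -42.844, v = y - alpha*grad = -1.0238
  prox(v) = soft_thresh(-1.0238, 0.1577) = -0.8661
Iteration 2: beta = 0.3333, y = -0.8661 + 0.3333*(-0.8661 + 3.6844) = 0.0734
  grad(y) = -5.266, v = y - alpha*grad = 0.4004
  prox(v) = soft_thresh(0.4004, 0.1577) = 0.2427
Iteration 3: beta = 0.5, y = 0.2427 + 0.5*(0.2427 + 0.8661) = 0.7971
  grad(y) = 1.9705, v = y - alpha*grad = 0.6747
  prox(v) = soft_thresh(0.6747, 0.1577) = 0.5169
f(x_3) = 5*0.5169^2 - 6*0.5169 + 2.54*|0.5169| = -0.4525


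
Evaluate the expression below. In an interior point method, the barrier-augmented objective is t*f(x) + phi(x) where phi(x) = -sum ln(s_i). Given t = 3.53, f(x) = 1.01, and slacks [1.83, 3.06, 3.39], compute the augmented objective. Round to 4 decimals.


Step 1: Compute log-barrier.
ln values: [0.6043, 1.1184, 1.2208]
phi = -(0.6043 + 1.1184 + 1.2208) = -2.9436
Step 2: Compute augmented objective.
t*f(x) = 3.53*1.01 = 3.5653
Total = 3.5653 - 2.9436 = 0.6217


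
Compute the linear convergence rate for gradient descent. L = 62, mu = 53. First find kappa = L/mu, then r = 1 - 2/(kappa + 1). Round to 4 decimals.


Step 1: Compute the condition number.
kappa = L/mu = 62/53 = 1.1698
Step 2: Compute the convergence rate.
r = 1 - 2/(kappa + 1) = 1 - 2*mu/(L + mu) = (L - mu)/(L + mu) = 9/115 = 0.0783


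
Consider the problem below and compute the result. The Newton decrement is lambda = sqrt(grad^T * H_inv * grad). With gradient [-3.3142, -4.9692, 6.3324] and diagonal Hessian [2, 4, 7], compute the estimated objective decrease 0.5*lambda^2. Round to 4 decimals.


Step 1: H is diagonal, so H^(-1) * g = [-1.6571, -1.2423, 0.9046].
Step 2: g^T H^(-1) g = sum_i g_i^2 / H_ii
  = (-3.3142)^2/2 + (-4.9692)^2/4 + (6.3324)^2/7
  = 5.492 + 6.1732 + 5.7285 = 17.3937
Step 3: Objective decrease = 0.5 * g^T H^(-1) g = 8.6968


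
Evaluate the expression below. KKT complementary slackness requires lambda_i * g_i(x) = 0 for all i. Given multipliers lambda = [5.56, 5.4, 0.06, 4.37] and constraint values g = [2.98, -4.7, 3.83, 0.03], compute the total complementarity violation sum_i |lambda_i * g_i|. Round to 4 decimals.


KKT complementary slackness check:
lambda_1 * g_1 = 5.56 * 2.98 = 16.5688
lambda_2 * g_2 = 5.4 * -4.7 = -25.38
lambda_3 * g_3 = 0.06 * 3.83 = 0.2298
lambda_4 * g_4 = 4.37 * 0.03 = 0.1311
Total violation = 16.5688 + 25.38 + 0.2298 + 0.1311 = 42.3097


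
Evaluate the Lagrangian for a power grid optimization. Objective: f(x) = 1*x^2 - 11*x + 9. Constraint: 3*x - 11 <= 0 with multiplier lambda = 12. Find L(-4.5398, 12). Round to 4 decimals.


Step 1: Evaluate f(x).
f(-4.5398) = 1*(-4.5398)^2 - 11*(-4.5398) + 9 = 79.5476
Step 2: Evaluate g(x).
g(-4.5398) = 3*-4.5398 - 11 = -24.6194
Step 3: Compute Lagrangian.
L = 79.5476 + 12*-24.6194 = -215.8852


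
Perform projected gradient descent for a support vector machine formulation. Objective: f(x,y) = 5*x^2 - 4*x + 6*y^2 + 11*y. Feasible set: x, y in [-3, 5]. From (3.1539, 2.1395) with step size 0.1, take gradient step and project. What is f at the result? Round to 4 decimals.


Step 1: Compute gradient at (3.1539, 2.1395).
grad_x = 2*5*3.1539 - 4 = 27.539
grad_y = 2*6*2.1395 + 11 = 36.674
Step 2: Gradient step.
x_raw = 3.1539 - 0.1*27.539 = 0.4
y_raw = 2.1395 - 0.1*36.674 = -1.5279
Step 3: Project onto [-3, 5].
x_proj = clip(0.4) = 0.4
y_proj = clip(-1.5279) = -1.5279
Step 4: Evaluate f.
f(0.4, -1.5279) = -3.6


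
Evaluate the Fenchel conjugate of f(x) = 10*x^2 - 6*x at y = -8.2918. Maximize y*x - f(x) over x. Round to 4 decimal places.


f*(y) = sup_x {y*x - a*x^2 - b*x} = sup_x {(y-b)*x - a*x^2}
FOC: (y - b) - 2a*x = 0 => x* = (y - b)/(2a)
x* = (-8.2918 + 6)/(2*10) = -0.1146
f*(-8.2918) = (y-b)^2/(4a) = (-8.2918 + 6)^2/(4*10)
= 5.2523/40 = 0.1313


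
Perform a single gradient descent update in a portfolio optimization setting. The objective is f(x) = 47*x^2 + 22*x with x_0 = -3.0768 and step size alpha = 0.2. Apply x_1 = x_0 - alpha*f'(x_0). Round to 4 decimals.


We compute the gradient at x_0 and apply the update.
f'(x) = 94*x + 22
f'(-3.0768) = 94*-3.0768 + 22 = -267.2192
x_1 = -3.0768 - 0.2*-267.2192 = 50.367


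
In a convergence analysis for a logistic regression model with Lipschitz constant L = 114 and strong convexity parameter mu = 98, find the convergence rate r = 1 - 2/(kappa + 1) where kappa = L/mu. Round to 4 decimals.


Step 1: Compute the condition number.
kappa = L/mu = 114/98 = 1.1633
Step 2: Compute the convergence rate.
r = 1 - 2/(kappa + 1) = 1 - 2*mu/(L + mu) = (L - mu)/(L + mu) = 16/212 = 0.0755


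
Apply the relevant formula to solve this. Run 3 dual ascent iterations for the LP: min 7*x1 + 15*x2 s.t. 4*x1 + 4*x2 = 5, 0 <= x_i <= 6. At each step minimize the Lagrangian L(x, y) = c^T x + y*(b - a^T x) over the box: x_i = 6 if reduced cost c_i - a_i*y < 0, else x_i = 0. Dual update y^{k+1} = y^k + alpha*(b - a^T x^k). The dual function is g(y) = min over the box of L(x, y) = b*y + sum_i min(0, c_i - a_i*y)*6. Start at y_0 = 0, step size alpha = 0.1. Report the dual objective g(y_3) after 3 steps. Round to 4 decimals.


Dual ascent for LP: min 7*x1 + 15*x2, 4*x1 + 4*x2 = 5, 0 <= x_i <= 6
Step 1: y^k = 0.0, reduced costs: (7.0, 15.0)
  x^k = (0.0, 0.0), subgradient = b - a^T x = 5.0
  y^{k+1} = 0.0 + 0.1*5.0 = 0.5
Step 2: y^k = 0.5, reduced costs: (5.0, 13.0)
  x^k = (0.0, 0.0), subgradient = b - a^T x = 5.0
  y^{k+1} = 0.5 + 0.1*5.0 = 1.0
Step 3: y^k = 1.0, reduced costs: (3.0, 11.0)
  x^k = (0.0, 0.0), subgradient = b - a^T x = 5.0
  y^{k+1} = 1.0 + 0.1*5.0 = 1.5
Dual objective at y_3 = 1.5: reduced costs (1.0, 9.0), box minimizer x = (0.0, 0.0)
g(y_3) = b*y + (c1 - a1*y)*x1 + (c2 - a2*y)*x2 = 5*1.5 + 1.0*0.0 + 9.0*0.0 = 7.5 + 0.0 + 0.0 = 7.5


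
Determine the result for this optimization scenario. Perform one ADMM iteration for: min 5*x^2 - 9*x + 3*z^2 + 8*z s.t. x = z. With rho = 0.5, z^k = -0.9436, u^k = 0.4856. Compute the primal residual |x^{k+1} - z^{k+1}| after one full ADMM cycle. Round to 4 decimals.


ADMM iteration with rho = 0.5, z^k = -0.9436, u^k = 0.4856
Step 1: x-update.
Minimize 5*x^2 - 9*x + (0.5/2)*(x + 0.9436 + 0.4856)^2
FOC: (2*5 + 0.5)*x = 9 + 0.5*(-0.9436 - 0.4856)
x^{k+1} = 0.7891
Step 2: z-update.
Minimize 3*z^2 + 8*z + (0.5/2)*(0.7891 - z + 0.4856)^2
FOC: (2*3 + 0.5)*z = -8 + 0.5*(0.7891 + 0.4856)
z^{k+1} = -1.1327
Step 3: u-update.
u^{k+1} = 0.4856 + 0.7891 + 1.1327 = 2.4074
Step 4: Primal residual = |0.7891 + 1.1327| = 1.9218


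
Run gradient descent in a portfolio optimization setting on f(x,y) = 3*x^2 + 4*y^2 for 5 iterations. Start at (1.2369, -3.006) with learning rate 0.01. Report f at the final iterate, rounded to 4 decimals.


Gradient descent on f(x,y) = 3*x^2 + 4*y^2.
Starting point: (1.2369, -3.006), alpha = 0.01
Step 1: grad_x = 2*3*1.2369 = 7.4214, grad_y = 2*4*-3.006 = -24.048
  x_1 = 1.2369 - 0.01*7.4214 = 1.1627
  y_1 = -3.006 - 0.01*-24.048 = -2.7655
Step 2: grad_x = 2*3*1.1627 = 6.9761, grad_y = 2*4*-2.7655 = -22.1242
  x_2 = 1.1627 - 0.01*6.9761 = 1.0929
  y_2 = -2.7655 - 0.01*-22.1242 = -2.5443
Step 3: grad_x = 2*3*1.0929 = 6.5575, grad_y = 2*4*-2.5443 = -20.3542
  x_3 = 1.0929 - 0.01*6.5575 = 1.0273
  y_3 = -2.5443 - 0.01*-20.3542 = -2.3407
Step 4: grad_x = 2*3*1.0273 = 6.1641, grad_y = 2*4*-2.3407 = -18.7259
  x_4 = 1.0273 - 0.01*6.1641 = 0.9657
  y_4 = -2.3407 - 0.01*-18.7259 = -2.1535
Step 5: grad_x = 2*3*0.9657 = 5.7943, grad_y = 2*4*-2.1535 = -17.2278
  x_5 = 0.9657 - 0.01*5.7943 = 0.9078
  y_5 = -2.1535 - 0.01*-17.2278 = -1.9812
f(0.9078, -1.9812) = 3*0.9078^2 + 4*(-1.9812)^2 = 18.1727


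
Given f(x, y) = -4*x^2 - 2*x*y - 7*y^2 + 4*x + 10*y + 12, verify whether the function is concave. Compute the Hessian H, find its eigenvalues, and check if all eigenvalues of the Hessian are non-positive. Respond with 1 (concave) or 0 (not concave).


The Hessian of f(x,y) = -4*x^2 - 2*x*y - 7*y^2 + 4*x + 10*y + 12 is:
H = [[-8, -2], [-2, -14]]
Trace = -8 - 14 = -22
Determinant = -8*-14 - (-2)^2 = 108
Discriminant = (-22)^2 - 4*108 = 52.0
Eigenvalues: lambda_1 = -14.6056, lambda_2 = -7.3944
The function is concave.

1


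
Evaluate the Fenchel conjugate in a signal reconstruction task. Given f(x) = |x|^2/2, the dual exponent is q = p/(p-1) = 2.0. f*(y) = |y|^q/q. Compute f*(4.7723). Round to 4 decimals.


The conjugate exponent q satisfies 1/p + 1/q = 1.
p = 2, so q = 2/(2 - 1) = 2.0
|y|^q = 4.7723^2.0 = 22.7748
f*(4.7723) = 22.7748 / 2.0 = 11.3874


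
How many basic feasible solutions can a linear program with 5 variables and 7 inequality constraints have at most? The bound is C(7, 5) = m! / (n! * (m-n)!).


Each vertex corresponds to some choice of n active constraints out of m, so the number of vertices is at most C(m, n) = m! / (n!(m-n)!).
m = 7, n = 5
Numerator: 7 * 6 * 5 * 4 * 3
Denominator: 5! = 120
C(7, 5) = 21


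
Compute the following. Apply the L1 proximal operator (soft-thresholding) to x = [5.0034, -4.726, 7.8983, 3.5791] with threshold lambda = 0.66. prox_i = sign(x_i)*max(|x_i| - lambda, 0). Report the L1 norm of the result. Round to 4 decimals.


Soft-thresholding with lambda = 0.66:
prox(5.0034) = sign(5.0034)*max(|5.0034| - 0.66, 0) = 4.3434
prox(-4.726) = sign(-4.726)*max(|-4.726| - 0.66, 0) = -4.066
prox(7.8983) = sign(7.8983)*max(|7.8983| - 0.66, 0) = 7.2383
prox(3.5791) = sign(3.5791)*max(|3.5791| - 0.66, 0) = 2.9191
prox(x) = [4.3434, -4.066, 7.2383, 2.9191]
||prox(x)||_1 = 4.3434 + 4.066 + 7.2383 + 2.9191 = 18.5668


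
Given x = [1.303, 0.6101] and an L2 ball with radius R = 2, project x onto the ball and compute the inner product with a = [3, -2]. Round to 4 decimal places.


Step 1: Compute ||x|| (intermediates to 6 decimals).
||x|| = sqrt(1.303^2 + 0.6101^2) = 1.43876
Step 2: Project.
Since ||x|| <= R, proj = x (no scaling needed).
proj(x) = [1.303, 0.6101]
Step 3: Dot product.
a^T * proj(x) = 3*1.303 - 2*0.6101 = 2.6888


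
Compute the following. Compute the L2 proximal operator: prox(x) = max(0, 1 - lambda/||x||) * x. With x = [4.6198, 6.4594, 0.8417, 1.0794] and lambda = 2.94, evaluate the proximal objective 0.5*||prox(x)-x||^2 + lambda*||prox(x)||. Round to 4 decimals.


Step 1: Compute ||x||.
||x|| = 8.0585
Step 2: Compute scaling factor.
scale = max(0, 1 - 2.94/8.0585) = 0.6352
Step 3: prox(x) = [2.9344, 4.1028, 0.5346, 0.6856]
||prox(x)|| = 5.1185
Step 4: Proximal objective.
0.5*||prox-x||^2 = 4.3218
lambda*||prox|| = 15.0484
Total = 19.3703


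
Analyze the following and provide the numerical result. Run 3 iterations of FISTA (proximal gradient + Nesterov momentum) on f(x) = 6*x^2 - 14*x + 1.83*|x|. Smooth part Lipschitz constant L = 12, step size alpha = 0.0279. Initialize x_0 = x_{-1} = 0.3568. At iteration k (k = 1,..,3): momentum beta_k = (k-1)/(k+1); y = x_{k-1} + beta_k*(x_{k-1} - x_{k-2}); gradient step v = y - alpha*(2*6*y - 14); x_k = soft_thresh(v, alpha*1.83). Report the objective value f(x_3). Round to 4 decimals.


FISTA on f(x) = 6*x^2 - 14*x + 1.83*|x|
L = 12, alpha = 0.0279
Iteration 1: beta = 0.0, y = 0.3568 + 0.0*(0.3568 - 0.3568) = 0.3568
  grad(y) = -9.7184, v = y - alpha*grad = 0.6279
  prox(v) = soft_thresh(0.6279, 0.0511) = 0.5769
Iteration 2: beta = 0.3333, y = 0.5769 + 0.3333*(0.5769 - 0.3568) = 0.6502
  grad(y) = -6.197, v = y - alpha*grad = 0.8231
  prox(v) = soft_thresh(0.8231, 0.0511) = 0.7721
Iteration 3: beta = 0.5, y = 0.7721 + 0.5*(0.7721 - 0.5769) = 0.8697
  grad(y) = -3.5637, v = y - alpha*grad = 0.9691
  prox(v) = soft_thresh(0.9691, 0.0511) = 0.9181
f(x_3) = 6*0.9181^2 - 14*0.9181 + 1.83*|0.9181| = -6.1158


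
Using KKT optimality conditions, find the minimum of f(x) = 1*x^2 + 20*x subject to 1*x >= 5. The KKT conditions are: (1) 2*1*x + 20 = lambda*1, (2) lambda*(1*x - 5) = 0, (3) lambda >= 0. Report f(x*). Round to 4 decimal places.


Step 1: Try lambda = 0 (constraint inactive).
x_unc = -20/(2*1) = -10.0
Check: 1*-10.0 = -10.0 < 5 -- violated!
Step 2: Constraint must be active: 1*x = 5
x* = 5/1 = 5.0
lambda = (2*1*5.0 + 20)/1 = 30.0
Step 3: Compute optimal value.
f(x*) = 1*5.0^2 + 20*5.0 = 125.0


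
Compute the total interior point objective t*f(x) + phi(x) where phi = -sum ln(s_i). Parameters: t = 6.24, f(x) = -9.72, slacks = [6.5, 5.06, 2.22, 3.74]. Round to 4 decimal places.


Step 1: Compute log-barrier.
ln values: [1.8718, 1.6214, 0.7975, 1.3191]
phi = -(1.8718 + 1.6214 + 0.7975 + 1.3191) = -5.6098
Step 2: Compute augmented objective.
t*f(x) = 6.24*-9.72 = -60.6528
Total = -60.6528 - 5.6098 = -66.2626


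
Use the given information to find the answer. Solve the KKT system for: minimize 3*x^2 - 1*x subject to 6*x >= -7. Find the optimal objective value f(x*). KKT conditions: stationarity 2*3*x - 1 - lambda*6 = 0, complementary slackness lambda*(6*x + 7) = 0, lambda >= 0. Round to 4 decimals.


Step 1: Try lambda = 0 (constraint inactive).
Stationarity: 2*3*x - 1 = 0
x* = 1/(2*3) = 1/6 = 0.1667 (rounded; the exact value 1/6 is used below)
Check constraint: 6*0.1667 = 1.0002 >= -7 -- satisfied.
Step 2: Compute optimal value.
f(x*) = 3*(1/6)^2 - 1*(1/6) = -0.0833


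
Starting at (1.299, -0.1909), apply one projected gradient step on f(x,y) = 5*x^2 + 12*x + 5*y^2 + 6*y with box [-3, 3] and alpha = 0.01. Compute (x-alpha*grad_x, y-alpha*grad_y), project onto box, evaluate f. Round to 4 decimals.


Step 1: Compute gradient at (1.299, -0.1909).
grad_x = 2*5*1.299 + 12 = 24.99
grad_y = 2*5*-0.1909 + 6 = 4.091
Step 2: Gradient step.
x_raw = 1.299 - 0.01*24.99 = 1.0491
y_raw = -0.1909 - 0.01*4.091 = -0.2318
Step 3: Project onto [-3, 3].
x_proj = clip(1.0491) = 1.0491
y_proj = clip(-0.2318) = -0.2318
Step 4: Evaluate f.
f(1.0491, -0.2318) = 16.9701


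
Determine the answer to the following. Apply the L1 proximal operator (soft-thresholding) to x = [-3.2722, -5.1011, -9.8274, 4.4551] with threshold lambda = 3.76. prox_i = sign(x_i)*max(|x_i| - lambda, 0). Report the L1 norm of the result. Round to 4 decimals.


Soft-thresholding with lambda = 3.76:
prox(-3.2722) = sign(-3.2722)*max(|-3.2722| - 3.76, 0) = 0.0
prox(-5.1011) = sign(-5.1011)*max(|-5.1011| - 3.76, 0) = -1.3411
prox(-9.8274) = sign(-9.8274)*max(|-9.8274| - 3.76, 0) = -6.0674
prox(4.4551) = sign(4.4551)*max(|4.4551| - 3.76, 0) = 0.6951
prox(x) = [0.0, -1.3411, -6.0674, 0.6951]
||prox(x)||_1 = 0.0 + 1.3411 + 6.0674 + 0.6951 = 8.1036


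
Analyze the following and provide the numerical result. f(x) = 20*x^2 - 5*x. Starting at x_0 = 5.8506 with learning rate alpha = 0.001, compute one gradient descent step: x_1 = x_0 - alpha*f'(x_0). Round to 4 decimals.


We compute the gradient at x_0 and apply the update.
f'(x) = 40*x - 5
f'(5.8506) = 40*5.8506 - 5 = 229.024
x_1 = 5.8506 - 0.001*229.024 = 5.6216


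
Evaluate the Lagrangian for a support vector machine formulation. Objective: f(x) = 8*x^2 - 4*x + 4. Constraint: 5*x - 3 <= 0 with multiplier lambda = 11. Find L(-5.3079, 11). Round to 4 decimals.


Step 1: Evaluate f(x).
f(-5.3079) = 8*(-5.3079)^2 - 4*(-5.3079) + 4 = 250.622
Step 2: Evaluate g(x).
g(-5.3079) = 5*-5.3079 - 3 = -29.5395
Step 3: Compute Lagrangian.
L = 250.622 + 11*-29.5395 = -74.3125


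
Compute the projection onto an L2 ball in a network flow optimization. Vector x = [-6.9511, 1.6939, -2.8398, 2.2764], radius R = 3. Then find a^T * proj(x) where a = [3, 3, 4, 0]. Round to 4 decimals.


Step 1: Compute ||x|| (intermediates to 6 decimals).
||x|| = sqrt((-6.9511)^2 + 1.6939^2 + (-2.8398)^2 + 2.2764^2) = 8.027051
Step 2: Project.
Since ||x|| > R, scale = R/||x|| = 3/8.027051 = 0.373736, proj(x) = scale * x
proj(x) = [-2.597876, 0.633071, -1.061335, 0.850773]
Step 3: Dot product.
a^T * proj(x) = 3*(-2.597876) + 3*0.633071 + 4*(-1.061335) + 0*0.850773 = -10.1398


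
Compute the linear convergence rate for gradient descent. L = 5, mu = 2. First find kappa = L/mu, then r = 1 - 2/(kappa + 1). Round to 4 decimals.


Step 1: Compute the condition number.
kappa = L/mu = 5/2 = 2.5
Step 2: Compute the convergence rate.
r = 1 - 2/(kappa + 1) = 1 - 2*mu/(L + mu) = (L - mu)/(L + mu) = 3/7 = 0.4286


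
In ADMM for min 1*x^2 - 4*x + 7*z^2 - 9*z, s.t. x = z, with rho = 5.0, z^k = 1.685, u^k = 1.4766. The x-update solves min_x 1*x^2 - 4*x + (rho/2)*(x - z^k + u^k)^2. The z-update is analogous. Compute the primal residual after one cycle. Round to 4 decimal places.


ADMM iteration with rho = 5.0, z^k = 1.685, u^k = 1.4766
Step 1: x-update.
Minimize 1*x^2 - 4*x + (5.0/2)*(x - 1.685 + 1.4766)^2
FOC: (2*1 + 5.0)*x = 4 + 5.0*(1.685 - 1.4766)
x^{k+1} = 0.7203
Step 2: z-update.
Minimize 7*z^2 - 9*z + (5.0/2)*(0.7203 - z + 1.4766)^2
FOC: (2*7 + 5.0)*z = 9 + 5.0*(0.7203 + 1.4766)
z^{k+1} = 1.0518
Step 3: u-update.
u^{k+1} = 1.4766 + 0.7203 - 1.0518 = 1.1451
Step 4: Primal residual = |0.7203 - 1.0518| = 0.3315


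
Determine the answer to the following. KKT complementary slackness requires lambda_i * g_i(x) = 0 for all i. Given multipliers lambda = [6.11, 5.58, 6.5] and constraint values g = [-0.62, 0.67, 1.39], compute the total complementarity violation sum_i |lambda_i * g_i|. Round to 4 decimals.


KKT complementary slackness check:
lambda_1 * g_1 = 6.11 * -0.62 = -3.7882
lambda_2 * g_2 = 5.58 * 0.67 = 3.7386
lambda_3 * g_3 = 6.5 * 1.39 = 9.035
Total violation = 3.7882 + 3.7386 + 9.035 = 16.5618


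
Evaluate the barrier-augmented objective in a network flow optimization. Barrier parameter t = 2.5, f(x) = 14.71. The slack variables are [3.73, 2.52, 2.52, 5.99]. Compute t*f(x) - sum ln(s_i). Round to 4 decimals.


Step 1: Compute log-barrier.
ln values: [1.3164, 0.9243, 0.9243, 1.7901]
phi = -(1.3164 + 0.9243 + 0.9243 + 1.7901) = -4.955
Step 2: Compute augmented objective.
t*f(x) = 2.5*14.71 = 36.775
Total = 36.775 - 4.955 = 31.82


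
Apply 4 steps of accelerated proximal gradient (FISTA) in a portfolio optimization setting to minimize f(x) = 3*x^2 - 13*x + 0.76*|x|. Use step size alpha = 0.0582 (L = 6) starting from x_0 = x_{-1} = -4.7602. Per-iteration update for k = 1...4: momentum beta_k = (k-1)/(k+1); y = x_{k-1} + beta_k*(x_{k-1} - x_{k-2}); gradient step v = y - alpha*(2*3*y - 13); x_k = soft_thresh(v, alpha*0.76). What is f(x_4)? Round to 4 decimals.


FISTA on f(x) = 3*x^2 - 13*x + 0.76*|x|
L = 6, alpha = 0.0582
Iteration 1: beta = 0.0, y = -4.7602 + 0.0*(-4.7602 + 4.7602) = -4.7602
  grad(y) = -41.5612, v = y - alpha*grad = -2.3413
  prox(v) = soft_thresh(-2.3413, 0.0442) = -2.2971
Iteration 2: beta = 0.3333, y = -2.2971 + 0.3333*(-2.2971 + 4.7602) = -1.4761
  grad(y) = -21.8564, v = y - alpha*grad = -0.204
  prox(v) = soft_thresh(-0.204, 0.0442) = -0.1598
Iteration 3: beta = 0.5, y = -0.1598 + 0.5*(-0.1598 + 2.2971) = 0.9089
  grad(y) = -7.5469, v = y - alpha*grad = 1.3481
  prox(v) = soft_thresh(1.3481, 0.0442) = 1.3039
Iteration 4: beta = 0.6, y = 1.3039 + 0.6*(1.3039 + 0.1598) = 2.182
  grad(y) = 0.0923, v = y - alpha*grad = 2.1767
  prox(v) = soft_thresh(2.1767, 0.0442) = 2.1324
f(x_4) = 3*2.1324^2 - 13*2.1324 + 0.76*|2.1324| = -12.4592


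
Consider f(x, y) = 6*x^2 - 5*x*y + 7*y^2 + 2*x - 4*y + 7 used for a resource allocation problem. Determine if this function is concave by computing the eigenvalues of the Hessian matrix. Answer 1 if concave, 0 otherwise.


The Hessian of f(x,y) = 6*x^2 - 5*x*y + 7*y^2 + 2*x - 4*y + 7 is:
H = [[12, -5], [-5, 14]]
Trace = 12 + 14 = 26
Determinant = 12*14 - (-5)^2 = 143
Discriminant = (26)^2 - 4*143 = 104.0
Eigenvalues: lambda_1 = 7.901, lambda_2 = 18.099
The function is not concave.

0


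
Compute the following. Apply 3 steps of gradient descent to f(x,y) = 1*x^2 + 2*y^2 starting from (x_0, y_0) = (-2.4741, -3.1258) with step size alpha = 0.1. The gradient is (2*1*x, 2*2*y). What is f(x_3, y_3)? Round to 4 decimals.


Gradient descent on f(x,y) = 1*x^2 + 2*y^2.
Starting point: (-2.4741, -3.1258), alpha = 0.1
Step 1: grad_x = 2*1*-2.4741 = -4.9482, grad_y = 2*2*-3.1258 = -12.5032
  x_1 = -2.4741 - 0.1*-4.9482 = -1.9793
  y_1 = -3.1258 - 0.1*-12.5032 = -1.8755
Step 2: grad_x = 2*1*-1.9793 = -3.9586, grad_y = 2*2*-1.8755 = -7.5019
  x_2 = -1.9793 - 0.1*-3.9586 = -1.5834
  y_2 = -1.8755 - 0.1*-7.5019 = -1.1253
Step 3: grad_x = 2*1*-1.5834 = -3.1668, grad_y = 2*2*-1.1253 = -4.5012
  x_3 = -1.5834 - 0.1*-3.1668 = -1.2667
  y_3 = -1.1253 - 0.1*-4.5012 = -0.6752
f(-1.2667, -0.6752) = 1*(-1.2667)^2 + 2*(-0.6752)^2 = 2.5163


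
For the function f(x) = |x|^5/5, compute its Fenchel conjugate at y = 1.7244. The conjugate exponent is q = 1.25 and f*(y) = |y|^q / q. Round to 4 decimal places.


The conjugate exponent q satisfies 1/p + 1/q = 1.
p = 5, so q = 5/(5 - 1) = 1.25
|y|^q = 1.7244^1.25 = 1.976
f*(1.7244) = 1.976 / 1.25 = 1.5808


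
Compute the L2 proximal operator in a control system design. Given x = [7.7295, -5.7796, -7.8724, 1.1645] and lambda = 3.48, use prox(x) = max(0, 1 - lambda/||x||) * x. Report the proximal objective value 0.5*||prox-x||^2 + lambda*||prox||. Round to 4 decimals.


Step 1: Compute ||x||.
||x|| = 12.5092
Step 2: Compute scaling factor.
scale = max(0, 1 - 3.48/12.5092) = 0.7218
Step 3: prox(x) = [5.5792, -4.1717, -5.6823, 0.8405]
||prox(x)|| = 9.0292
Step 4: Proximal objective.
0.5*||prox-x||^2 = 6.0552
lambda*||prox|| = 31.4216
Total = 37.4768


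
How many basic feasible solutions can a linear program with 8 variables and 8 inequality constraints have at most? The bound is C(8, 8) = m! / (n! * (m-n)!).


Each vertex corresponds to some choice of n active constraints out of m, so the number of vertices is at most C(m, n) = m! / (n!(m-n)!).
m = 8, n = 8
Numerator: 8 * 7 * 6 * 5 * 4 * 3 * 2 * 1
Denominator: 8! = 40320
C(8, 8) = 1


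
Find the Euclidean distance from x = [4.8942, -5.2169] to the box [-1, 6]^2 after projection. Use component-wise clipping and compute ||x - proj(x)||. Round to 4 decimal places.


Project each component onto [-1, 6].
clip(4.8942) = 4.8942, clip(-5.2169) = -1.0
Projection = [4.8942, -1.0]
Squared diffs: [0.0, 17.7822]
Distance = sqrt(17.7822) = 4.2169


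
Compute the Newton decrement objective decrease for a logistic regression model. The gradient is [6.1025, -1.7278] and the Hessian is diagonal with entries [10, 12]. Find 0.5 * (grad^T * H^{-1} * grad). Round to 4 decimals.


Step 1: H is diagonal, so H^(-1) * g = [0.6103, -0.144].
Step 2: g^T H^(-1) g = sum_i g_i^2 / H_ii
  = (6.1025)^2/10 + (-1.7278)^2/12
  = 3.7241 + 0.2488 = 3.9728
Step 3: Objective decrease = 0.5 * g^T H^(-1) g = 1.9864


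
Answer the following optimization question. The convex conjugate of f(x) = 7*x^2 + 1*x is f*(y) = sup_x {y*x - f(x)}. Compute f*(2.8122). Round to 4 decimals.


f*(y) = sup_x {y*x - a*x^2 - b*x} = sup_x {(y-b)*x - a*x^2}
FOC: (y - b) - 2a*x = 0 => x* = (y - b)/(2a)
x* = (2.8122 - 1)/(2*7) = 0.1294
f*(2.8122) = (y-b)^2/(4a) = (2.8122 - 1)^2/(4*7)
= 3.2841/28 = 0.1173


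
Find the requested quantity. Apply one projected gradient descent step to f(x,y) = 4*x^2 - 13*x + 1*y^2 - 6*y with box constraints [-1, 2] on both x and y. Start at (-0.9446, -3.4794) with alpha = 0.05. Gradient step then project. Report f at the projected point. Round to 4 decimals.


Step 1: Compute gradient at (-0.9446, -3.4794).
grad_x = 2*4*-0.9446 - 13 = -20.5568
grad_y = 2*1*-3.4794 - 6 = -12.9588
Step 2: Gradient step.
x_raw = -0.9446 - 0.05*-20.5568 = 0.0832
y_raw = -3.4794 - 0.05*-12.9588 = -2.8315
Step 3: Project onto [-1, 2].
x_proj = clip(0.0832) = 0.0832
y_proj = clip(-2.8315) = -1.0
Step 4: Evaluate f.
f(0.0832, -1.0) = 5.9456


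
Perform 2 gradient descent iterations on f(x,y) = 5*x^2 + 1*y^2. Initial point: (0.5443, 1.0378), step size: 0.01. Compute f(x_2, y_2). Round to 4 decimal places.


Gradient descent on f(x,y) = 5*x^2 + 1*y^2.
Starting point: (0.5443, 1.0378), alpha = 0.01
Step 1: grad_x = 2*5*0.5443 = 5.443, grad_y = 2*1*1.0378 = 2.0756
  x_1 = 0.5443 - 0.01*5.443 = 0.4899
  y_1 = 1.0378 - 0.01*2.0756 = 1.017
Step 2: grad_x = 2*5*0.4899 = 4.8987, grad_y = 2*1*1.017 = 2.0341
  x_2 = 0.4899 - 0.01*4.8987 = 0.4409
  y_2 = 1.017 - 0.01*2.0341 = 0.9967
f(0.4409, 0.9967) = 5*0.4409^2 + 1*0.9967^2 = 1.9653


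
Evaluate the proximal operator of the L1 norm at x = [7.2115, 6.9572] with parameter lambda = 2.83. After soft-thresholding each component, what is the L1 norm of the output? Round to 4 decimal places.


Soft-thresholding with lambda = 2.83:
prox(7.2115) = sign(7.2115)*max(|7.2115| - 2.83, 0) = 4.3815
prox(6.9572) = sign(6.9572)*max(|6.9572| - 2.83, 0) = 4.1272
prox(x) = [4.3815, 4.1272]
||prox(x)||_1 = 4.3815 + 4.1272 = 8.5087


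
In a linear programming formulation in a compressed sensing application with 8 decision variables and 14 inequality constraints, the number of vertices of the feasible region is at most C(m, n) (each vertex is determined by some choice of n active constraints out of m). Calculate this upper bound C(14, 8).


Each vertex corresponds to some choice of n active constraints out of m, so the number of vertices is at most C(m, n) = m! / (n!(m-n)!).
m = 14, n = 8
Numerator: 14 * 13 * 12 * 11 * 10 * 9 * 8 * 7
Denominator: 8! = 40320
C(14, 8) = 3003


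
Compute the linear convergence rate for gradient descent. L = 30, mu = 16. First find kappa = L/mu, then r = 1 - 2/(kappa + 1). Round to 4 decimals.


Step 1: Compute the condition number.
kappa = L/mu = 30/16 = 1.875
Step 2: Compute the convergence rate.
r = 1 - 2/(kappa + 1) = 1 - 2*mu/(L + mu) = (L - mu)/(L + mu) = 14/46 = 0.3043


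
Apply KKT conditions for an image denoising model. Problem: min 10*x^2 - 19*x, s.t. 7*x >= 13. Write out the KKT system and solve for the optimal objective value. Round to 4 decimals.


Step 1: Try lambda = 0 (constraint inactive).
x_unc = 19/(2*10) = 0.95
Check: 7*0.95 = 6.65 < 13 -- violated!
Step 2: Constraint must be active: 7*x = 13
x* = 13/7 = 1.8571 (rounded; the exact value 13/7 is used below)
lambda = (2*10*(13/7) - 19)/7 = 2.5918
Step 3: Compute optimal value.
f(x*) = 10*(13/7)^2 - 19*(13/7) = -0.7959


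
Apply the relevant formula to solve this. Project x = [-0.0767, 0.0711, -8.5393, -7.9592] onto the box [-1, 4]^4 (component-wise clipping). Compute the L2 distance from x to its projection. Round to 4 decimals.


Project each component onto [-1, 4].
clip(-0.0767) = -0.0767, clip(0.0711) = 0.0711, clip(-8.5393) = -1.0, clip(-7.9592) = -1.0
Projection = [-0.0767, 0.0711, -1.0, -1.0]
Squared diffs: [0.0, 0.0, 56.841, 48.4305]
Distance = sqrt(105.2715) = 10.2602


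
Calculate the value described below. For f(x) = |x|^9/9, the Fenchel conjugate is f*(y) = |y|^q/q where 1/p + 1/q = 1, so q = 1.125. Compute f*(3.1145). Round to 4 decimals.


The conjugate exponent q satisfies 1/p + 1/q = 1.
p = 9, so q = 9/(9 - 1) = 1.125
|y|^q = 3.1145^1.125 = 3.5897
f*(3.1145) = 3.5897 / 1.125 = 3.1909


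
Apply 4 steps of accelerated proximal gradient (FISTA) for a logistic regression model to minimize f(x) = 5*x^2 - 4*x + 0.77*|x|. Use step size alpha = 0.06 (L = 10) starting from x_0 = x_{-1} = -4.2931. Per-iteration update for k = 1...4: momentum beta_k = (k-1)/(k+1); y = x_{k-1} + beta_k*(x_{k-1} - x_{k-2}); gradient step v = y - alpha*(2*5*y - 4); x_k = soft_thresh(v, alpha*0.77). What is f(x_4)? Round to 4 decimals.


FISTA on f(x) = 5*x^2 - 4*x + 0.77*|x|
L = 10, alpha = 0.06
Iteration 1: beta = 0.0, y = -4.2931 + 0.0*(-4.2931 + 4.2931) = -4.2931
  grad(y) = -46.931, v = y - alpha*grad = -1.4772
  prox(v) = soft_thresh(-1.4772, 0.0462) = -1.431
Iteration 2: beta = 0.3333, y = -1.431 + 0.3333*(-1.431 + 4.2931) = -0.477
  grad(y) = -8.7702, v = y - alpha*grad = 0.0492
  prox(v) = soft_thresh(0.0492, 0.0462) = 0.003
Iteration 3: beta = 0.5, y = 0.003 + 0.5*(0.003 + 1.431) = 0.72
  grad(y) = 3.2001, v = y - alpha*grad = 0.528
  prox(v) = soft_thresh(0.528, 0.0462) = 0.4818
Iteration 4: beta = 0.6, y = 0.4818 + 0.6*(0.4818 - 0.003) = 0.7691
  grad(y) = 3.6909, v = y - alpha*grad = 0.5476
  prox(v) = soft_thresh(0.5476, 0.0462) = 0.5014
f(x_4) = 5*0.5014^2 - 4*0.5014 + 0.77*|0.5014| = -0.3624


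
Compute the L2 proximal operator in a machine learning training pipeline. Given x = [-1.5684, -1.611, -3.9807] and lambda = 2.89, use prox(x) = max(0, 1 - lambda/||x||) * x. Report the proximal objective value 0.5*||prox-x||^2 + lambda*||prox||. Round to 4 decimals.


Step 1: Compute ||x||.
||x|| = 4.5718
Step 2: Compute scaling factor.
scale = max(0, 1 - 2.89/4.5718) = 0.3679
Step 3: prox(x) = [-0.577, -0.5926, -1.4643]
||prox(x)|| = 1.6818
Step 4: Proximal objective.
0.5*||prox-x||^2 = 4.1761
lambda*||prox|| = 4.8604
Total = 9.0364


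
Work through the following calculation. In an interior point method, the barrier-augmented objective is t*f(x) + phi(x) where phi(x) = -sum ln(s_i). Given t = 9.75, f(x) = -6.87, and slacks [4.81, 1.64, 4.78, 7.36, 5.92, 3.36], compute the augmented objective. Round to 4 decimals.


Step 1: Compute log-barrier.
ln values: [1.5707, 0.4947, 1.5644, 1.9961, 1.7783, 1.2119]
phi = -(1.5707 + 0.4947 + 1.5644 + 1.9961 + 1.7783 + 1.2119) = -8.6162
Step 2: Compute augmented objective.
t*f(x) = 9.75*-6.87 = -66.9825
Total = -66.9825 - 8.6162 = -75.5987


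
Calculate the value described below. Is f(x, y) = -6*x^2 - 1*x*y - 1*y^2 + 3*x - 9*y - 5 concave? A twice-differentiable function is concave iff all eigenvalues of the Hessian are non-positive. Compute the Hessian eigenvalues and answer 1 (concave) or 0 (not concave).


The Hessian of f(x,y) = -6*x^2 - 1*x*y - 1*y^2 + 3*x - 9*y - 5 is:
H = [[-12, -1], [-1, -2]]
Trace = -12 - 2 = -14
Determinant = -12*-2 - (-1)^2 = 23
Discriminant = (-14)^2 - 4*23 = 104.0
Eigenvalues: lambda_1 = -12.099, lambda_2 = -1.901
The function is concave.

1


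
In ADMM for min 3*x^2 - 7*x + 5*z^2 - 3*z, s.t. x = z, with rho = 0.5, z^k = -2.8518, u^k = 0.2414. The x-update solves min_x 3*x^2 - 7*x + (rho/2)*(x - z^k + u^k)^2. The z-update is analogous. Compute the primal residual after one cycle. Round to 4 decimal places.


ADMM iteration with rho = 0.5, z^k = -2.8518, u^k = 0.2414
Step 1: x-update.
Minimize 3*x^2 - 7*x + (0.5/2)*(x + 2.8518 + 0.2414)^2
FOC: (2*3 + 0.5)*x = 7 + 0.5*(-2.8518 - 0.2414)
x^{k+1} = 0.839
Step 2: z-update.
Minimize 5*z^2 - 3*z + (0.5/2)*(0.839 - z + 0.2414)^2
FOC: (2*5 + 0.5)*z = 3 + 0.5*(0.839 + 0.2414)
z^{k+1} = 0.3372
Step 3: u-update.
u^{k+1} = 0.2414 + 0.839 - 0.3372 = 0.7432
Step 4: Primal residual = |0.839 - 0.3372| = 0.5018


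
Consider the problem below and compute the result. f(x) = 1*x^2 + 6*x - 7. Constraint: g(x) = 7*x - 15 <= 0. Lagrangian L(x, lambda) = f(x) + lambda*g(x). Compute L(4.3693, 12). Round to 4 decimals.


Step 1: Evaluate f(x).
f(4.3693) = 1*4.3693^2 + 6*4.3693 - 7 = 38.3066
Step 2: Evaluate g(x).
g(4.3693) = 7*4.3693 - 15 = 15.5851
Step 3: Compute Lagrangian.
L = 38.3066 + 12*15.5851 = 225.3278


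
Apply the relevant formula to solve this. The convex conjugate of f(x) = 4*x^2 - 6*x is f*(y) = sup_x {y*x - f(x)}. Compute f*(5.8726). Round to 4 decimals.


f*(y) = sup_x {y*x - a*x^2 - b*x} = sup_x {(y-b)*x - a*x^2}
FOC: (y - b) - 2a*x = 0 => x* = (y - b)/(2a)
x* = (5.8726 + 6)/(2*4) = 1.4841
f*(5.8726) = (y-b)^2/(4a) = (5.8726 + 6)^2/(4*4)
= 140.9586/16 = 8.8099


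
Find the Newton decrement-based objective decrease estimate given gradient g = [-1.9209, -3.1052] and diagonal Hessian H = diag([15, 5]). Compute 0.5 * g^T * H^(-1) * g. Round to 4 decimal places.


Step 1: H is diagonal, so H^(-1) * g = [-0.1281, -0.621].
Step 2: g^T H^(-1) g = sum_i g_i^2 / H_ii
  = (-1.9209)^2/15 + (-3.1052)^2/5
  = 0.246 + 1.9285 = 2.1744
Step 3: Objective decrease = 0.5 * g^T H^(-1) g = 1.0872


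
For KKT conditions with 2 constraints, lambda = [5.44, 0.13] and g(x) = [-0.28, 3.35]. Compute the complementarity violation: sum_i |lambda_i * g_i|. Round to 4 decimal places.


KKT complementary slackness check:
lambda_1 * g_1 = 5.44 * -0.28 = -1.5232
lambda_2 * g_2 = 0.13 * 3.35 = 0.4355
Total violation = 1.5232 + 0.4355 = 1.9587


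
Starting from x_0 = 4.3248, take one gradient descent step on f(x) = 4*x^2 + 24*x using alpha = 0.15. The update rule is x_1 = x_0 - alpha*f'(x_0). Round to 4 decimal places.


We compute the gradient at x_0 and apply the update.
f'(x) = 8*x + 24
f'(4.3248) = 8*4.3248 + 24 = 58.5984
x_1 = 4.3248 - 0.15*58.5984 = -4.465


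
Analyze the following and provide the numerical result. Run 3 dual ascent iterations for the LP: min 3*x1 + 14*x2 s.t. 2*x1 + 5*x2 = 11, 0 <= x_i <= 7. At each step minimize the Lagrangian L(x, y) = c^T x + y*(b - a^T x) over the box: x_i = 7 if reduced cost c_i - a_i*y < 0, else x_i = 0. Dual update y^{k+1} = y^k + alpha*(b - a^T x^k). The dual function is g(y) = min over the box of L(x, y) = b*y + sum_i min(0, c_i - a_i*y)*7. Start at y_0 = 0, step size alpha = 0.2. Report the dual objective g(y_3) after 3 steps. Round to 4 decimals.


Dual ascent for LP: min 3*x1 + 14*x2, 2*x1 + 5*x2 = 11, 0 <= x_i <= 7
Step 1: y^k = 0.0, reduced costs: (3.0, 14.0)
  x^k = (0.0, 0.0), subgradient = b - a^T x = 11.0
  y^{k+1} = 0.0 + 0.2*11.0 = 2.2
Step 2: y^k = 2.2, reduced costs: (-1.4, 3.0)
  x^k = (7.0, 0.0), subgradient = b - a^T x = -3.0
  y^{k+1} = 2.2 + 0.2*-3.0 = 1.6
Step 3: y^k = 1.6, reduced costs: (-0.2, 6.0)
  x^k = (7.0, 0.0), subgradient = b - a^T x = -3.0
  y^{k+1} = 1.6 + 0.2*-3.0 = 1.0
Dual objective at y_3 = 1.0: reduced costs (1.0, 9.0), box minimizer x = (0.0, 0.0)
g(y_3) = b*y + (c1 - a1*y)*x1 + (c2 - a2*y)*x2 = 11*1.0 + 1.0*0.0 + 9.0*0.0 = 11.0 + 0.0 + 0.0 = 11.0


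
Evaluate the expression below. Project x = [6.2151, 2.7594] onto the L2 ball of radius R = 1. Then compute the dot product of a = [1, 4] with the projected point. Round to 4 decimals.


Step 1: Compute ||x|| (intermediates to 6 decimals).
||x|| = sqrt(6.2151^2 + 2.7594^2) = 6.800129
Step 2: Project.
Since ||x|| > R, scale = R/||x|| = 1/6.800129 = 0.147056, proj(x) = scale * x
proj(x) = [0.913968, 0.405786]
Step 3: Dot product.
a^T * proj(x) = 1*0.913968 + 4*0.405786 = 2.5371


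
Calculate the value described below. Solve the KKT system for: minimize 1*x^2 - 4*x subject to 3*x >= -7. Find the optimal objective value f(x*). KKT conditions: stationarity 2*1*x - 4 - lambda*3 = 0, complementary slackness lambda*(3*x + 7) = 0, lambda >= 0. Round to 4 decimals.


Step 1: Try lambda = 0 (constraint inactive).
Stationarity: 2*1*x - 4 = 0
x* = 4/(2*1) = 2.0
Check constraint: 3*2.0 = 6.0 >= -7 -- satisfied.
Step 2: Compute optimal value.
f(x*) = 1*2.0^2 - 4*2.0 = -4.0
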